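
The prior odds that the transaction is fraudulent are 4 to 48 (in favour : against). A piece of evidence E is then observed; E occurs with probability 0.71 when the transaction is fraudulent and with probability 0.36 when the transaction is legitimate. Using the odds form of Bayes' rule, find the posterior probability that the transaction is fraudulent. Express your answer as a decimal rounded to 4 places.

Prior odds = 4/48 = 0.083333.
Likelihood ratio for E = 0.71/0.36 = 1.9722.
Posterior odds = prior odds × LR = 0.16435.
Posterior probability = odds/(1+odds) = 0.16435/1.1644 = 0.1412.

Posterior probability ≈ 0.1412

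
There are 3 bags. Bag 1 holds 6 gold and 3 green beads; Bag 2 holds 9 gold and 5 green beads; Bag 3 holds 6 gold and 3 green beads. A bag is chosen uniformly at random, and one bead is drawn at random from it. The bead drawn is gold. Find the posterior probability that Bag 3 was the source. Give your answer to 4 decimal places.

Posterior probability ≈ 0.3373

Tabulate prior·likelihood by source: [1] prior 0.333333, lik 0.6667, product 0.2222; [2] prior 0.333333, lik 0.6429, product 0.2143; [3] prior 0.333333, lik 0.6667, product 0.2222.
Normalizing constant = 0.65873; the posterior for Bag 3 is its product over the sum, 0.2222/0.65873 = 0.3373.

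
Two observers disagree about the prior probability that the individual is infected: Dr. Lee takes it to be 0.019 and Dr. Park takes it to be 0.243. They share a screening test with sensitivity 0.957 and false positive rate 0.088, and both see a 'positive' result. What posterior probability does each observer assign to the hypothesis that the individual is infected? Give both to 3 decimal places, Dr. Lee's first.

The likelihood ratio for a 'positive' result is 0.957/0.088 = 10.875.
Dr. Lee: prior odds 0.019/0.981 = 0.019368; posterior odds 0.21063; posterior probability 0.174.
Dr. Park: prior odds 0.243/0.757 = 0.32100; posterior odds 3.4909; posterior probability 0.777.

Dr. Lee: 0.174; Dr. Park: 0.777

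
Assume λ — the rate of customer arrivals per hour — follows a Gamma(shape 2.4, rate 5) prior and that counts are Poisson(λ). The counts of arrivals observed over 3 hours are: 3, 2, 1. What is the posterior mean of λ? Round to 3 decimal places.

The Poisson likelihood adds the total count to the shape and the number of exposure periods to the rate. Here ∑xᵢ = 6 and n = 3, so shape 2.4→8.4 and rate 5→8.
Posterior mean = shape/rate = 8.4/8 = 1.050.

Posterior mean ≈ 1.050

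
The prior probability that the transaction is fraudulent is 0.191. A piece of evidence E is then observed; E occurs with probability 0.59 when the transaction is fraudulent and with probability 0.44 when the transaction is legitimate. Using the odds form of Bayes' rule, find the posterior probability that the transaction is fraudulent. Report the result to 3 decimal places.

Prior odds = 0.191/(1−0.191) = 0.23609.
Likelihood ratio for E = 0.59/0.44 = 1.3409.
Posterior odds = prior odds × LR = 0.31658.
Posterior probability = odds/(1+odds) = 0.31658/1.3166 = 0.240.

Posterior probability ≈ 0.240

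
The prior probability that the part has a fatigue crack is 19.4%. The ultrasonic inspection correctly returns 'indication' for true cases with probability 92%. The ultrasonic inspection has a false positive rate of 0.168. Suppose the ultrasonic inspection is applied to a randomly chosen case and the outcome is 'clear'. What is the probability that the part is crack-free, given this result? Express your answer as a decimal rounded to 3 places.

Write H for 'the part has a fatigue crack'. Prior odds H:¬H = 0.194/0.806 = 0.24069. For the 'clear' outcome, the likelihood ratio is 0.08/0.832 = 0.096154.
Posterior odds = 0.24069 × 0.096154 = 0.023144, so P(H|E) = 0.023144/(1+0.023144) = 0.023. Then P(¬H|E) = 1 − 0.023 = 0.977.

P(¬H | E) ≈ 0.977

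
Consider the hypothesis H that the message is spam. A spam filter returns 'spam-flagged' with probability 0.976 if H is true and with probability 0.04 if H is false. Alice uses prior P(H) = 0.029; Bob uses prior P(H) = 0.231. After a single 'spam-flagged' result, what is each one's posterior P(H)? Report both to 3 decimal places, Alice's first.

Alice: 0.422; Bob: 0.880

P('+'|H) = 0.976, P('+'|¬H) = 0.04.
Alice: numerator 0.976·0.029 = 0.028304; evidence = 0.028304+0.04·0.971 = 0.067144; posterior = 0.422.
Bob: numerator 0.976·0.231 = 0.22546; evidence = 0.22546+0.04·0.769 = 0.25622; posterior = 0.880.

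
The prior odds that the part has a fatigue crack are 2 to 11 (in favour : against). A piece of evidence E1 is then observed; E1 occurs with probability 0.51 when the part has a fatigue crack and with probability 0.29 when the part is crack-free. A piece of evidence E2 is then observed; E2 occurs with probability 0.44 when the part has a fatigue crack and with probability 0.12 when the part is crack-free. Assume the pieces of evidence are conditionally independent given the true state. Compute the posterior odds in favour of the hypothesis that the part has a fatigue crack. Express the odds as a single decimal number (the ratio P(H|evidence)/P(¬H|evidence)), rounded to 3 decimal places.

Prior odds = 2/11 = 0.18182.
Likelihood ratio for E1 = 0.51/0.29 = 1.7586.
Likelihood ratio for E2 = 0.44/0.12 = 3.6667.
Posterior odds = prior odds × LR₁ × LR₂ = 1.1724.

Posterior odds ≈ 1.172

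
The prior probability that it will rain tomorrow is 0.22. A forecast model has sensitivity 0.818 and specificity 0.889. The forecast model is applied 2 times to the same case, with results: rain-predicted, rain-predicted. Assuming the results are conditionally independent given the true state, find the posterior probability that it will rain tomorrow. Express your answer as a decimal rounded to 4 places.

Posterior P(H) ≈ 0.9387

With H the event that it will rain tomorrow, the joint likelihood of the observed sequence is P(data|H) = 0.818·0.818 = 0.66912 and P(data|¬H) = 0.111·0.111 = 0.012321.
Bayes: P(H|data) = 0.22·0.66912 / (0.22·0.66912 + 0.78·0.012321) = 0.14721/0.15682 = 0.9387.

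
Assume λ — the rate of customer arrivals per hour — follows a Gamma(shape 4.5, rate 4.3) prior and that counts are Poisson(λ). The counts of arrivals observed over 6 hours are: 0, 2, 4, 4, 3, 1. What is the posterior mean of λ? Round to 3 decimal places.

The Poisson likelihood adds the total count to the shape and the number of exposure periods to the rate. Here ∑xᵢ = 14 and n = 6, so shape 4.5→18.5 and rate 4.3→10.3.
E[λ | data] = 18.5/10.3 = 1.796.

Posterior mean ≈ 1.796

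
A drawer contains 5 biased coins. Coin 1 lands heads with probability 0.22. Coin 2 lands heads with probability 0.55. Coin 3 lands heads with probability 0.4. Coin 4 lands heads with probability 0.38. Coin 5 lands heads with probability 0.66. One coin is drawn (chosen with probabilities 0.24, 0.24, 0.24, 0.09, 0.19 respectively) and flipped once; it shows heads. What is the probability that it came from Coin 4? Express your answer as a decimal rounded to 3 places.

Posterior probability ≈ 0.078

P(heads|C1) = 0.22; P(heads|C2) = 0.55; P(heads|C3) = 0.4; P(heads|C4) = 0.38; P(heads|C5) = 0.66.
Prior × likelihood for each source: 0.24·0.22=0.05280, 0.24·0.55=0.1320, 0.24·0.4=0.09600, 0.09·0.38=0.03420, 0.19·0.66=0.1254. Summing gives P(heads) = 0.44040.
P(Coin 4 | heads) = 0.03420 / 0.44040 = 0.078.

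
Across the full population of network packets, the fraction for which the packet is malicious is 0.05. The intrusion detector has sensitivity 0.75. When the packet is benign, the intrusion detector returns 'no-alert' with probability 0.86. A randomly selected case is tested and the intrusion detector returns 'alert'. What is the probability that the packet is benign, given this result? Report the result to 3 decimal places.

Let H be the event that the packet is malicious. P(H) = 0.05, so P(¬H) = 0.95. With E the 'alert' result, P(E|H) = 0.75 and P(E|¬H) = 0.14.
P(E) = 0.75·0.05 + 0.14·0.95 = 0.037500 + 0.13300 = 0.17050.
By Bayes' theorem, P(H|E) = 0.037500 / 0.17050 = 0.220. Hence P(¬H|E) = 1 − 0.220 = 0.780.

P(¬H | E) ≈ 0.780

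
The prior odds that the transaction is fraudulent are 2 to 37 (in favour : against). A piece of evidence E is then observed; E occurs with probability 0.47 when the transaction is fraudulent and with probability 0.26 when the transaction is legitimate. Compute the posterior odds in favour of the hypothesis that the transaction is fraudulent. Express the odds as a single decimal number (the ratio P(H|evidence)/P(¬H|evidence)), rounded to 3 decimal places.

Prior odds = 2/37 = 0.054054. In log-odds, ln(0.054054) = -2.9178.
Add log likelihood ratio: ln(1.8077) = 0.59205.
Posterior log-odds = -2.3257, so posterior odds = exp(-2.3257) = 0.097713.

Posterior odds ≈ 0.098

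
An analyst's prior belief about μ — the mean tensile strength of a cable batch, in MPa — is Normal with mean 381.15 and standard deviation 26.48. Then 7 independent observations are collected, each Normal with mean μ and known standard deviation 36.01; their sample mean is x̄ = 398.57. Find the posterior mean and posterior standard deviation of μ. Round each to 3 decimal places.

Posterior mean ≈ 394.930; posterior SD ≈ 12.105

With known σ, the Normal prior is conjugate. Weight on the data is w = (n/σ²)/(n/σ² + 1/τ₀²) = 0.00539824/(0.00539824+0.00142615) = 0.79102.
Posterior mean = w·x̄ + (1−w)·μ₀ = 0.79102·398.57 + 0.20898·381.15 = 394.930. Posterior variance = 1/(0.00539824+0.00142615) = 146.533, so SD = 12.105.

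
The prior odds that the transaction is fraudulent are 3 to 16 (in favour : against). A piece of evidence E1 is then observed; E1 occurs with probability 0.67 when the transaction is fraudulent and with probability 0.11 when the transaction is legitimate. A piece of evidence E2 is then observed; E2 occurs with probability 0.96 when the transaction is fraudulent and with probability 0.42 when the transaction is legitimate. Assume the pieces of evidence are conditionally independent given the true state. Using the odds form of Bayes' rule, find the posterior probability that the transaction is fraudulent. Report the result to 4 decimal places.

Posterior probability ≈ 0.7230

Prior odds = 3/16 = 0.18750.
Likelihood ratio for E1 = 0.67/0.11 = 6.0909.
Likelihood ratio for E2 = 0.96/0.42 = 2.2857.
Posterior odds = prior odds × LR₁ × LR₂ = 2.6104.
Posterior probability = odds/(1+odds) = 2.6104/3.6104 = 0.7230.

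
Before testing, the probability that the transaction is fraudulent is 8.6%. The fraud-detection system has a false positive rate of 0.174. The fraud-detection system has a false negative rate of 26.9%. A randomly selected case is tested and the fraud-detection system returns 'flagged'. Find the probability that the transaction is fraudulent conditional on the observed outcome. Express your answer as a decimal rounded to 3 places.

Let H be the event that the transaction is fraudulent. P(H) = 0.086, so P(¬H) = 0.914. With E the 'flagged' result, P(E|H) = 0.731 and P(E|¬H) = 0.174.
P(E) = 0.731·0.086 + 0.174·0.914 = 0.062866 + 0.15904 = 0.22190.
By Bayes' theorem, P(H|E) = 0.062866 / 0.22190 = 0.283.

P(H | E) ≈ 0.283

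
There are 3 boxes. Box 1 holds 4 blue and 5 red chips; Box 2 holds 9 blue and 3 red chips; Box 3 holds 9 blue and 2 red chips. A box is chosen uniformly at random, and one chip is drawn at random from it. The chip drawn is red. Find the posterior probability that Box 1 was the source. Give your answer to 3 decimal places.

Tabulate prior·likelihood by source: [1] prior 0.333333, lik 0.5556, product 0.1852; [2] prior 0.333333, lik 0.25, product 0.08333; [3] prior 0.333333, lik 0.1818, product 0.06061.
Normalizing constant = 0.32912; the posterior for Box 1 is its product over the sum, 0.1852/0.32912 = 0.563.

Posterior probability ≈ 0.563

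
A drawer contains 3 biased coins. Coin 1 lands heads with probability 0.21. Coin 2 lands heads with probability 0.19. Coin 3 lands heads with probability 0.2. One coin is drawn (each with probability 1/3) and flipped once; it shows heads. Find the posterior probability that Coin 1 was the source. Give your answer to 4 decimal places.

Posterior probability ≈ 0.3500

P(heads|C1) = 0.21; P(heads|C2) = 0.19; P(heads|C3) = 0.2.
Prior × likelihood for each source: 0.333333·0.21=0.07000, 0.333333·0.19=0.06333, 0.333333·0.2=0.06667. Summing gives P(heads) = 0.20000.
P(Coin 1 | heads) = 0.07000 / 0.20000 = 0.3500.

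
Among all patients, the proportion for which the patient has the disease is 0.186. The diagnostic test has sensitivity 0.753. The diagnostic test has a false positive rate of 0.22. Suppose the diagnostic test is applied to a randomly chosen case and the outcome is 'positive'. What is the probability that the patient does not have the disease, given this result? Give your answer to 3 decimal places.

Write H for 'the patient has the disease'. Prior odds H:¬H = 0.186/0.814 = 0.22850. For the 'positive' outcome, the likelihood ratio is 0.753/0.22 = 3.4227.
Posterior odds = 0.22850 × 3.4227 = 0.78210, so P(H|E) = 0.78210/(1+0.78210) = 0.439. Then P(¬H|E) = 1 − 0.439 = 0.561.

P(¬H | E) ≈ 0.561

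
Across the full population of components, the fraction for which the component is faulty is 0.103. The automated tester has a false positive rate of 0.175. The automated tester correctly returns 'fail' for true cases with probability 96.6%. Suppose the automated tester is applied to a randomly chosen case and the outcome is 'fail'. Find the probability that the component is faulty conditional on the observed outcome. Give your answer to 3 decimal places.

Let H be the event that the component is faulty. P(H) = 0.103, so P(¬H) = 0.897. With E the 'fail' result, P(E|H) = 0.966 and P(E|¬H) = 0.175.
P(E) = 0.966·0.103 + 0.175·0.897 = 0.099498 + 0.15698 = 0.25647.
By Bayes' theorem, P(H|E) = 0.099498 / 0.25647 = 0.388.

P(H | E) ≈ 0.388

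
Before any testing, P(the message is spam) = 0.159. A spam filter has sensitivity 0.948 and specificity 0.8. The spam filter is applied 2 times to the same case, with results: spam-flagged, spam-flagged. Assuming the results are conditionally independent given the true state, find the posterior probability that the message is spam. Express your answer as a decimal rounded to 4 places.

Posterior P(H) ≈ 0.8094

With H the event that the message is spam, the joint likelihood of the observed sequence is P(data|H) = 0.948·0.948 = 0.89870 and P(data|¬H) = 0.2·0.2 = 0.040000.
Bayes: P(H|data) = 0.159·0.89870 / (0.159·0.89870 + 0.841·0.040000) = 0.14289/0.17653 = 0.8094.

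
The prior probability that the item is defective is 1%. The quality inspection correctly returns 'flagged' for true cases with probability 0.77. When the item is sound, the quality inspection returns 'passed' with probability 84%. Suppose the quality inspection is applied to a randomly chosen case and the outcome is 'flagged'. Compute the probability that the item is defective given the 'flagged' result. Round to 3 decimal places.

Write H for 'the item is defective'. Prior odds H:¬H = 0.01/0.99 = 0.010101. For the 'flagged' outcome, the likelihood ratio is 0.77/0.16 = 4.8125.
Posterior odds = 0.010101 × 4.8125 = 0.048611, so P(H|E) = 0.048611/(1+0.048611) = 0.046.

P(H | E) ≈ 0.046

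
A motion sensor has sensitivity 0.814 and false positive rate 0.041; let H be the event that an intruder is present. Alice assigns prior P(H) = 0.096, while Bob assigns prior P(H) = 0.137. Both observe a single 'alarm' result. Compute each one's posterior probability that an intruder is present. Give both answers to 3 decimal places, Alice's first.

P('+'|H) = 0.814, P('+'|¬H) = 0.041.
Alice: numerator 0.814·0.096 = 0.078144; evidence = 0.078144+0.041·0.904 = 0.11521; posterior = 0.678.
Bob: numerator 0.814·0.137 = 0.11152; evidence = 0.11152+0.041·0.863 = 0.14690; posterior = 0.759.

Alice: 0.678; Bob: 0.759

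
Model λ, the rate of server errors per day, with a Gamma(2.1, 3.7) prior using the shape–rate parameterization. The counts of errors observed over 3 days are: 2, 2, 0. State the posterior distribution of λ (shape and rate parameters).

Total count ∑xᵢ = 4 over n = 3 days.
Gamma is conjugate to the Poisson likelihood: posterior is Gamma(shape = 2.1+4 = 6.1, rate = 3.7+3 = 6.7).

Posterior: Gamma(shape=6.1, rate=6.7)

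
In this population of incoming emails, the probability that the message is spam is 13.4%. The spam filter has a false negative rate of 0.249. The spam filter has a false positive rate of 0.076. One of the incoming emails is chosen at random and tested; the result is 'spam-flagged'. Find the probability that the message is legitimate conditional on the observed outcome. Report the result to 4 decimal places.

P(¬H | E) ≈ 0.3954

Write H for 'the message is spam'. Prior odds H:¬H = 0.134/0.866 = 0.15473. For the 'spam-flagged' outcome, the likelihood ratio is 0.751/0.076 = 9.8816.
Posterior odds = 0.15473 × 9.8816 = 1.5290, so P(H|E) = 1.5290/(1+1.5290) = 0.6046. Then P(¬H|E) = 1 − 0.6046 = 0.3954.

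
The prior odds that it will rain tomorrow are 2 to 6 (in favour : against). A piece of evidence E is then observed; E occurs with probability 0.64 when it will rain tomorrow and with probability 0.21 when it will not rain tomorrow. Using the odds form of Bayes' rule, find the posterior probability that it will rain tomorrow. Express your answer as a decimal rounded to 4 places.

Prior odds = 2/6 = 0.33333. In log-odds, ln(0.33333) = -1.0986.
Add log likelihood ratio: ln(3.0476) = 1.1144.
Posterior log-odds = 0.015748, so posterior odds = exp(0.015748) = 1.0159. Converting, P(H|E) = 1.0159/2.0159 = 0.5039.

Posterior probability ≈ 0.5039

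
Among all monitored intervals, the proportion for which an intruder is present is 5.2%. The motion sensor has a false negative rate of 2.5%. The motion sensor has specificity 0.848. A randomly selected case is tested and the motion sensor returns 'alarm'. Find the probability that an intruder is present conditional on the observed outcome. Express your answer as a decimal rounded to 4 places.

Write H for 'an intruder is present'. Prior odds H:¬H = 0.052/0.948 = 0.054852. For the 'alarm' outcome, the likelihood ratio is 0.975/0.152 = 6.4145.
Posterior odds = 0.054852 × 6.4145 = 0.35185, so P(H|E) = 0.35185/(1+0.35185) = 0.2603.

P(H | E) ≈ 0.2603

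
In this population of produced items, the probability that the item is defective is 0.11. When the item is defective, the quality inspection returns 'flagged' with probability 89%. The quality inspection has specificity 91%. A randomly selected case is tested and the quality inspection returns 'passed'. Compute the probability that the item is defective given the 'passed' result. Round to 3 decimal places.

Write H for 'the item is defective'. Prior odds H:¬H = 0.11/0.89 = 0.12360. For the 'passed' outcome, the likelihood ratio is 0.11/0.91 = 0.12088.
Posterior odds = 0.12360 × 0.12088 = 0.014940, so P(H|E) = 0.014940/(1+0.014940) = 0.015.

P(H | E) ≈ 0.015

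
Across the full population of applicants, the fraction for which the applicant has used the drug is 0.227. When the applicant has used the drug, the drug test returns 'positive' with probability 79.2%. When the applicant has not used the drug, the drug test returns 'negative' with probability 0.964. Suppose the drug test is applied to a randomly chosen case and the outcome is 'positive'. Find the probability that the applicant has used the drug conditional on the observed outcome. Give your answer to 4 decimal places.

P(H | E) ≈ 0.8660

Let H be the event that the applicant has used the drug. P(H) = 0.227, so P(¬H) = 0.773. With E the 'positive' result, P(E|H) = 0.792 and P(E|¬H) = 0.036.
P(E) = 0.792·0.227 + 0.036·0.773 = 0.17978 + 0.027828 = 0.20761.
By Bayes' theorem, P(H|E) = 0.17978 / 0.20761 = 0.8660.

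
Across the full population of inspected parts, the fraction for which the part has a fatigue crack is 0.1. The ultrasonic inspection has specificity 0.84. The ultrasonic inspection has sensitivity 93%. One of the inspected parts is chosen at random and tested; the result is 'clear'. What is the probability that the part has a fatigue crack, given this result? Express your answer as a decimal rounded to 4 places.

P(H | E) ≈ 0.0092

Let H be the event that the part has a fatigue crack. P(H) = 0.1, so P(¬H) = 0.9. With E the 'clear' result, P(E|H) = 0.07 and P(E|¬H) = 0.84.
P(E) = 0.07·0.1 + 0.84·0.9 = 0.0070000 + 0.75600 = 0.76300.
By Bayes' theorem, P(H|E) = 0.0070000 / 0.76300 = 0.0092.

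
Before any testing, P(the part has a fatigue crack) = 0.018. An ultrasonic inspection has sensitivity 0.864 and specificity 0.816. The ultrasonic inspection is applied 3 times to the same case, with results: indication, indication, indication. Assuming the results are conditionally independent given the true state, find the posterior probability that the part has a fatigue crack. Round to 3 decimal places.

With H the event that the part has a fatigue crack, the joint likelihood of the observed sequence is P(data|H) = 0.864·0.864·0.864 = 0.64497 and P(data|¬H) = 0.184·0.184·0.184 = 0.0062295.
Bayes: P(H|data) = 0.018·0.64497 / (0.018·0.64497 + 0.982·0.0062295) = 0.011610/0.017727 = 0.6549.

Posterior P(H) ≈ 0.655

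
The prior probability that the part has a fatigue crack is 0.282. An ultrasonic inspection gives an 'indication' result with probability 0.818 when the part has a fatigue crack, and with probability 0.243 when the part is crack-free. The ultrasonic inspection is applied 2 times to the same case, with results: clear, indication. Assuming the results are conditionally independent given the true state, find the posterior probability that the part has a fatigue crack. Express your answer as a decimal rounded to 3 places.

With H the event that the part has a fatigue crack, the joint likelihood of the observed sequence is P(data|H) = 0.182·0.818 = 0.14888 and P(data|¬H) = 0.757·0.243 = 0.18395.
Bayes: P(H|data) = 0.282·0.14888 / (0.282·0.14888 + 0.718·0.18395) = 0.041983/0.17406 = 0.2412.

Posterior P(H) ≈ 0.241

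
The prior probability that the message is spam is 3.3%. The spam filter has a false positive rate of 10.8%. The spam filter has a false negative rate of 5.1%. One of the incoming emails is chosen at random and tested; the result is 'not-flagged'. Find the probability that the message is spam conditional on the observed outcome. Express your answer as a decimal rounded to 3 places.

Write H for 'the message is spam'. Prior odds H:¬H = 0.033/0.967 = 0.034126. For the 'not-flagged' outcome, the likelihood ratio is 0.051/0.892 = 0.057175.
Posterior odds = 0.034126 × 0.057175 = 0.0019512, so P(H|E) = 0.0019512/(1+0.0019512) = 0.002.

P(H | E) ≈ 0.002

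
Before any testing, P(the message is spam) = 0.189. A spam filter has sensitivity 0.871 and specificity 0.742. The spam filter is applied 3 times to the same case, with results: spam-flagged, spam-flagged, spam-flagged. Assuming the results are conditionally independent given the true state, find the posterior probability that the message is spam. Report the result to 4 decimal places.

Posterior P(H) ≈ 0.8997

Let H be the event that the message is spam; start with P(H) = 0.189. P('spam-flagged'|H) = 0.871, P('spam-flagged'|¬H) = 0.258.
Update on result 1 ('spam-flagged'): P(H) ← 0.871·0.1890 / (0.871·0.1890 + 0.258·0.8110) = 0.16462/0.37386 = 0.4403.
Update on result 2 ('spam-flagged'): P(H) ← 0.871·0.4403 / (0.871·0.4403 + 0.258·0.5597) = 0.38352/0.52792 = 0.7265.
Update on result 3 ('spam-flagged'): P(H) ← 0.871·0.7265 / (0.871·0.7265 + 0.258·0.2735) = 0.63277/0.70333 = 0.8997.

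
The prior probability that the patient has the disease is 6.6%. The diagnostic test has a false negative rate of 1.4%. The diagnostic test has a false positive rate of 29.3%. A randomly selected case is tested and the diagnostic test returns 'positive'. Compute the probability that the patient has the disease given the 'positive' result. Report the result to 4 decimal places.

P(H | E) ≈ 0.1921

Let H be the event that the patient has the disease. P(H) = 0.066, so P(¬H) = 0.934. With E the 'positive' result, P(E|H) = 0.986 and P(E|¬H) = 0.293.
P(E) = 0.986·0.066 + 0.293·0.934 = 0.065076 + 0.27366 = 0.33874.
By Bayes' theorem, P(H|E) = 0.065076 / 0.33874 = 0.1921.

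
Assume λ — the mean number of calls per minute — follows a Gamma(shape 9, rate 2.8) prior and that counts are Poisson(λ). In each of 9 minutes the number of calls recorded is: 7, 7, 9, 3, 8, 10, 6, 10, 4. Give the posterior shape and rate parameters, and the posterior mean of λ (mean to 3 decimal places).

Total count ∑xᵢ = 64 over n = 9 minutes.
Gamma is conjugate to the Poisson likelihood: posterior is Gamma(shape = 9+64 = 73, rate = 2.8+9 = 11.8).
E[λ | data] = 73/11.8 = 6.186.

Posterior: Gamma(shape=73, rate=11.8); mean ≈ 6.186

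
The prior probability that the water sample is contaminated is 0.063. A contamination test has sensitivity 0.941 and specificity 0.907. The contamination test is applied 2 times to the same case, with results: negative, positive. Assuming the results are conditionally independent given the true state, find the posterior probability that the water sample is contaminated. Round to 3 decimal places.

Posterior P(H) ≈ 0.042

Let H be the event that the water sample is contaminated; start with P(H) = 0.063. P('positive'|H) = 0.941, P('positive'|¬H) = 0.093.
Update on result 1 ('negative'): P(H) ← 0.059·0.0630 / (0.059·0.0630 + 0.907·0.9370) = 0.0037170/0.85358 = 0.0044.
Update on result 2 ('positive'): P(H) ← 0.941·0.0044 / (0.941·0.0044 + 0.093·0.9956) = 0.0040977/0.096693 = 0.0424.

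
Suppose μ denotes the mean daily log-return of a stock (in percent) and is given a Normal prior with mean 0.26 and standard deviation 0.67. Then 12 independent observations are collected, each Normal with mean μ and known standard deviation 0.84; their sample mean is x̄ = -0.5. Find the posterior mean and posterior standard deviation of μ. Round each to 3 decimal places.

Posterior mean ≈ -0.412; posterior SD ≈ 0.228

Prior precision 1/τ₀² = 1/0.67² = 2.22767; data precision n/σ² = 12/0.84² = 17.0068.
Posterior precision = 2.22767 + 17.0068 = 19.2345, giving posterior SD = 1/√19.2345 = 0.228.
Posterior mean = (2.22767·0.26 + 17.0068·-0.5) / 19.2345 = -0.412.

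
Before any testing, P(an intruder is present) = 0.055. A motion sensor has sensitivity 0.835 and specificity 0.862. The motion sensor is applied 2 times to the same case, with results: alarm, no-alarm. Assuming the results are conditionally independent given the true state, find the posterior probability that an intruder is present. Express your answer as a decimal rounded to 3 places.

Posterior P(H) ≈ 0.063

With H the event that an intruder is present, the joint likelihood of the observed sequence is P(data|H) = 0.835·0.165 = 0.13778 and P(data|¬H) = 0.138·0.862 = 0.11896.
Bayes: P(H|data) = 0.055·0.13778 / (0.055·0.13778 + 0.945·0.11896) = 0.0075776/0.11999 = 0.0632.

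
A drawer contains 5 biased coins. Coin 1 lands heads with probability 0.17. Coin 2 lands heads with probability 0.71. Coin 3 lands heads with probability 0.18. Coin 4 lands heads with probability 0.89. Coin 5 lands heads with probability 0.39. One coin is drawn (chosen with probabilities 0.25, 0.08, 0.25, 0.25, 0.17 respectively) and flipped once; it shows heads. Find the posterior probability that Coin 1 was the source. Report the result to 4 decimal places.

Tabulate prior·likelihood by source: [1] prior 0.25, lik 0.17, product 0.04250; [2] prior 0.08, lik 0.71, product 0.05680; [3] prior 0.25, lik 0.18, product 0.04500; [4] prior 0.25, lik 0.89, product 0.2225; [5] prior 0.17, lik 0.39, product 0.06630.
Normalizing constant = 0.43310; the posterior for Coin 1 is its product over the sum, 0.04250/0.43310 = 0.0981.

Posterior probability ≈ 0.0981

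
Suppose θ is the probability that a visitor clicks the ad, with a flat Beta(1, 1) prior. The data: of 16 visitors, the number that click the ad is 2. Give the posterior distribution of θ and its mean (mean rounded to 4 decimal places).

Posterior: Beta(3, 15); mean ≈ 0.1667

Observing 2 successes and 14 failures updates Beta(1, 1) by adding the success and failure counts to the two shape parameters: α = 1+2 = 3, β = 1+14 = 15.
E[θ | data] = 3/(3+15) = 0.1667.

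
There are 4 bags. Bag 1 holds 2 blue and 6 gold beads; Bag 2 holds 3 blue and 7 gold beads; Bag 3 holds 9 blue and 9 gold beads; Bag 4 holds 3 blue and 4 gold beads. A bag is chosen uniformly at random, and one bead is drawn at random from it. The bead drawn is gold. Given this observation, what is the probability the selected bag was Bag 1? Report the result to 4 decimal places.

Posterior probability ≈ 0.2975

P(gold|Bag 1) = 0.75; P(gold|Bag 2) = 0.7; P(gold|Bag 3) = 0.5; P(gold|Bag 4) = 0.5714.
Prior × likelihood for each source: 0.25·0.75=0.1875, 0.25·0.7=0.1750, 0.25·0.5=0.1250, 0.25·0.5714=0.1429. Summing gives P(gold) = 0.63036.
P(Bag 1 | gold) = 0.1875 / 0.63036 = 0.2975.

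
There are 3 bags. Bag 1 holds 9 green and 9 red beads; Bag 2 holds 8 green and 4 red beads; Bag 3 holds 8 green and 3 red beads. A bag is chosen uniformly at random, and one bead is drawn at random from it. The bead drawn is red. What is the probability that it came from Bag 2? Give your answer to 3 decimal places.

Tabulate prior·likelihood by source: [1] prior 0.333333, lik 0.5, product 0.1667; [2] prior 0.333333, lik 0.3333, product 0.1111; [3] prior 0.333333, lik 0.2727, product 0.09091.
Normalizing constant = 0.36869; the posterior for Bag 2 is its product over the sum, 0.1111/0.36869 = 0.301.

Posterior probability ≈ 0.301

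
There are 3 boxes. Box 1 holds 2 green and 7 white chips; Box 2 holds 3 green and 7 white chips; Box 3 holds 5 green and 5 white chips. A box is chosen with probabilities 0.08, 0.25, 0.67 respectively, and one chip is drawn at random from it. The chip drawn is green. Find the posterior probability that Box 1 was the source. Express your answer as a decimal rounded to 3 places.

Posterior probability ≈ 0.042

Tabulate prior·likelihood by source: [1] prior 0.08, lik 0.2222, product 0.01778; [2] prior 0.25, lik 0.3, product 0.07500; [3] prior 0.67, lik 0.5, product 0.3350.
Normalizing constant = 0.42778; the posterior for Box 1 is its product over the sum, 0.01778/0.42778 = 0.042.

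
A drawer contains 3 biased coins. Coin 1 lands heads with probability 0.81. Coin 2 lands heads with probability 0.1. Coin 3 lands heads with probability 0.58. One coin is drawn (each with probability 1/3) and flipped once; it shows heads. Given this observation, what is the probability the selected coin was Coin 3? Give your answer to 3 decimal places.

P(heads|C1) = 0.81; P(heads|C2) = 0.1; P(heads|C3) = 0.58.
Prior × likelihood for each source: 0.333333·0.81=0.2700, 0.333333·0.1=0.03333, 0.333333·0.58=0.1933. Summing gives P(heads) = 0.49667.
P(Coin 3 | heads) = 0.1933 / 0.49667 = 0.389.

Posterior probability ≈ 0.389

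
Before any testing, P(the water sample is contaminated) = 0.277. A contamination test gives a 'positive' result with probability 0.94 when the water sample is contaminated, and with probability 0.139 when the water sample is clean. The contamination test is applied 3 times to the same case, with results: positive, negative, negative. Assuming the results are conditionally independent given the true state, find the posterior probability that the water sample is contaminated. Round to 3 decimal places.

Posterior P(H) ≈ 0.012

Let H be the event that the water sample is contaminated; start with P(H) = 0.277. P('positive'|H) = 0.94, P('positive'|¬H) = 0.139.
Update on result 1 ('positive'): P(H) ← 0.94·0.2770 / (0.94·0.2770 + 0.139·0.7230) = 0.26038/0.36088 = 0.7215.
Update on result 2 ('negative'): P(H) ← 0.06·0.7215 / (0.06·0.7215 + 0.861·0.2785) = 0.043291/0.28306 = 0.1529.
Update on result 3 ('negative'): P(H) ← 0.06·0.1529 / (0.06·0.1529 + 0.861·0.8471) = 0.0091763/0.73850 = 0.0124.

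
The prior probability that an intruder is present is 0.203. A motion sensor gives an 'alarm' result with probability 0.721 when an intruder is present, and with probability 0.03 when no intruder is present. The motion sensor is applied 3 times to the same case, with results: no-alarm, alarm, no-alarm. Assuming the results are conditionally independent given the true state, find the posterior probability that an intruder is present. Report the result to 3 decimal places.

Posterior P(H) ≈ 0.336

With H the event that an intruder is present, the joint likelihood of the observed sequence is P(data|H) = 0.279·0.721·0.279 = 0.056123 and P(data|¬H) = 0.97·0.03·0.97 = 0.028227.
Bayes: P(H|data) = 0.203·0.056123 / (0.203·0.056123 + 0.797·0.028227) = 0.011393/0.033890 = 0.3362.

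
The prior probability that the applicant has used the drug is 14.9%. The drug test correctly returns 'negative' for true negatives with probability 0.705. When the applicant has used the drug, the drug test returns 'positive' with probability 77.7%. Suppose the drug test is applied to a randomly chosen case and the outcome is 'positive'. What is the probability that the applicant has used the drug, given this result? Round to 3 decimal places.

Write H for 'the applicant has used the drug'. Prior odds H:¬H = 0.149/0.851 = 0.17509. For the 'positive' outcome, the likelihood ratio is 0.777/0.295 = 2.6339.
Posterior odds = 0.17509 × 2.6339 = 0.46116, so P(H|E) = 0.46116/(1+0.46116) = 0.316.

P(H | E) ≈ 0.316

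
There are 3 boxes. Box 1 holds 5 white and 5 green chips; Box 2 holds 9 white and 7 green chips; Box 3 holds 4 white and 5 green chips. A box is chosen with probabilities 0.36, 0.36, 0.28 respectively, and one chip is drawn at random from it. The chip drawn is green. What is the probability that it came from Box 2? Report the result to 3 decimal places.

Posterior probability ≈ 0.319

P(green|Box 1) = 0.5; P(green|Box 2) = 0.4375; P(green|Box 3) = 0.5556.
Prior × likelihood for each source: 0.36·0.5=0.1800, 0.36·0.4375=0.1575, 0.28·0.5556=0.1556. Summing gives P(green) = 0.49306.
P(Box 2 | green) = 0.1575 / 0.49306 = 0.319.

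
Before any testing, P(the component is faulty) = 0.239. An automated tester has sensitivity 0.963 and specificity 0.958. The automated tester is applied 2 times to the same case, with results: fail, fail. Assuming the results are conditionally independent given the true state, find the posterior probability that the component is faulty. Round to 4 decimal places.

With H the event that the component is faulty, the joint likelihood of the observed sequence is P(data|H) = 0.963·0.963 = 0.92737 and P(data|¬H) = 0.042·0.042 = 0.0017640.
Bayes: P(H|data) = 0.239·0.92737 / (0.239·0.92737 + 0.761·0.0017640) = 0.22164/0.22298 = 0.9940.

Posterior P(H) ≈ 0.9940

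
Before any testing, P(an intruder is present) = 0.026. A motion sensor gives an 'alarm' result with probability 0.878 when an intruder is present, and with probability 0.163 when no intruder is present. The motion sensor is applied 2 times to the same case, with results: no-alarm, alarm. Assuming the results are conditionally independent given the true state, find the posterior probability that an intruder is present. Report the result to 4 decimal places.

With H the event that an intruder is present, the joint likelihood of the observed sequence is P(data|H) = 0.122·0.878 = 0.10712 and P(data|¬H) = 0.837·0.163 = 0.13643.
Bayes: P(H|data) = 0.026·0.10712 / (0.026·0.10712 + 0.974·0.13643) = 0.0027850/0.13567 = 0.0205.

Posterior P(H) ≈ 0.0205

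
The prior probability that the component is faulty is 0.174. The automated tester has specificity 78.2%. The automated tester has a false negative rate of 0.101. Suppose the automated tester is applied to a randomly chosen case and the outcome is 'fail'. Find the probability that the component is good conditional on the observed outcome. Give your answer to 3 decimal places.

P(¬H | E) ≈ 0.535

Write H for 'the component is faulty'. Prior odds H:¬H = 0.174/0.826 = 0.21065. For the 'fail' outcome, the likelihood ratio is 0.899/0.218 = 4.1239.
Posterior odds = 0.21065 × 4.1239 = 0.86871, so P(H|E) = 0.86871/(1+0.86871) = 0.465. Then P(¬H|E) = 1 − 0.465 = 0.535.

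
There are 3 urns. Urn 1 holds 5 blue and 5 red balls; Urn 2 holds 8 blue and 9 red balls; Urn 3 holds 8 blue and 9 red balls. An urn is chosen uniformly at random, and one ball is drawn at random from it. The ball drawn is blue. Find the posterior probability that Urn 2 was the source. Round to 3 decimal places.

Tabulate prior·likelihood by source: [1] prior 0.333333, lik 0.5, product 0.1667; [2] prior 0.333333, lik 0.4706, product 0.1569; [3] prior 0.333333, lik 0.4706, product 0.1569.
Normalizing constant = 0.48039; the posterior for Urn 2 is its product over the sum, 0.1569/0.48039 = 0.327.

Posterior probability ≈ 0.327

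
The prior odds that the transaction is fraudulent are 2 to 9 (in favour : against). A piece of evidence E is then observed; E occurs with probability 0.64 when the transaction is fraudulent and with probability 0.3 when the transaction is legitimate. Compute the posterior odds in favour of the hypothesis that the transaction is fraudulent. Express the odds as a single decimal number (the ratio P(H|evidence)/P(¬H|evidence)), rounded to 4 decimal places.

Prior odds = 2/9 = 0.22222.
Likelihood ratio for E = 0.64/0.3 = 2.1333.
Posterior odds = prior odds × LR = 0.47407.

Posterior odds ≈ 0.4741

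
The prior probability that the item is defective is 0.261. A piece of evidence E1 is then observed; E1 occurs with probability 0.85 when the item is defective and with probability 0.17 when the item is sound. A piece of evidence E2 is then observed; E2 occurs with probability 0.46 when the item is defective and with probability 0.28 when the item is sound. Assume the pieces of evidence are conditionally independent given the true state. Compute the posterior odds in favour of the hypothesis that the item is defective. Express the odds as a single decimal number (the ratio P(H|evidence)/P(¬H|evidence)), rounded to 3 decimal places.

Prior odds = 0.261/(1−0.261) = 0.35318.
Likelihood ratio for E1 = 0.85/0.17 = 5.0000.
Likelihood ratio for E2 = 0.46/0.28 = 1.6429.
Posterior odds = prior odds × LR₁ × LR₂ = 2.9011.

Posterior odds ≈ 2.901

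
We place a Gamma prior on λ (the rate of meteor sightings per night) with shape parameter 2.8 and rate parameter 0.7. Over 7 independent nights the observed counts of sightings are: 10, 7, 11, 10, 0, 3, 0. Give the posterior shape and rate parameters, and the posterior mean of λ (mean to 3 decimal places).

The Poisson likelihood adds the total count to the shape and the number of exposure periods to the rate. Here ∑xᵢ = 41 and n = 7, so shape 2.8→43.8 and rate 0.7→7.7.
E[λ | data] = 43.8/7.7 = 5.688.

Posterior: Gamma(shape=43.8, rate=7.7); mean ≈ 5.688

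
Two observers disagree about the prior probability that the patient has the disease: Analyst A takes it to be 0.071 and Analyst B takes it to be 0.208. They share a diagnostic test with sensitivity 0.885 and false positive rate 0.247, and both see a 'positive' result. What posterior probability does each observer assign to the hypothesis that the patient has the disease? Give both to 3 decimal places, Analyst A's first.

The likelihood ratio for a 'positive' result is 0.885/0.247 = 3.5830.
Analyst A: prior odds 0.071/0.929 = 0.076426; posterior odds 0.27383; posterior probability 0.215.
Analyst B: prior odds 0.208/0.792 = 0.26263; posterior odds 0.94099; posterior probability 0.485.

Analyst A: 0.215; Analyst B: 0.485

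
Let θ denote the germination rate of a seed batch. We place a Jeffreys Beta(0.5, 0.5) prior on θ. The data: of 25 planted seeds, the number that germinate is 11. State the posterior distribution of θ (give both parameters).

The binomial likelihood is conjugate to the Beta prior: with 11 successes and 14 failures, the posterior is Beta(0.5+11, 0.5+14) = Beta(11.5, 14.5).

Posterior: Beta(11.5, 14.5)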